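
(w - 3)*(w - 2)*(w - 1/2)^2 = w^4 - 6*w^3 + 45*w^2/4 - 29*w/4 + 3/2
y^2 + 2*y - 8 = (y - 2)*(y + 4)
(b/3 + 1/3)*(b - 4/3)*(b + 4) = b^3/3 + 11*b^2/9 - 8*b/9 - 16/9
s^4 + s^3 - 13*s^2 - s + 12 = (s - 3)*(s - 1)*(s + 1)*(s + 4)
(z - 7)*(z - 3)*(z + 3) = z^3 - 7*z^2 - 9*z + 63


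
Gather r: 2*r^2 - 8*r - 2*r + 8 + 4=2*r^2 - 10*r + 12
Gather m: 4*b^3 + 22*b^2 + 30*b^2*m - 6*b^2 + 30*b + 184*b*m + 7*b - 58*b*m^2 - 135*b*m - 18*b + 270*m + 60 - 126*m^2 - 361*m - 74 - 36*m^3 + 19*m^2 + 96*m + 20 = 4*b^3 + 16*b^2 + 19*b - 36*m^3 + m^2*(-58*b - 107) + m*(30*b^2 + 49*b + 5) + 6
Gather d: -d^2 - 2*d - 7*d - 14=-d^2 - 9*d - 14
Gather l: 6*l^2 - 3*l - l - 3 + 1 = 6*l^2 - 4*l - 2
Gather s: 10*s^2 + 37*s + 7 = 10*s^2 + 37*s + 7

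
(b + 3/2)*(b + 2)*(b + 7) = b^3 + 21*b^2/2 + 55*b/2 + 21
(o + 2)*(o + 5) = o^2 + 7*o + 10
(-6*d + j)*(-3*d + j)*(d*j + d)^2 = 18*d^4*j^2 + 36*d^4*j + 18*d^4 - 9*d^3*j^3 - 18*d^3*j^2 - 9*d^3*j + d^2*j^4 + 2*d^2*j^3 + d^2*j^2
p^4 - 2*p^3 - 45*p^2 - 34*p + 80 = (p - 8)*(p - 1)*(p + 2)*(p + 5)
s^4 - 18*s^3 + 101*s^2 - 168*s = s*(s - 8)*(s - 7)*(s - 3)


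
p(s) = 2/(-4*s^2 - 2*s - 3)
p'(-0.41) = -0.31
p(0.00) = -0.67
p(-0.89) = -0.46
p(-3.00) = -0.06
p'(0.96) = 0.26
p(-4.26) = -0.03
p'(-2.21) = -0.10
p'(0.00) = 0.44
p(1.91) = -0.09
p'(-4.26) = -0.01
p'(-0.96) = -0.50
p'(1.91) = 0.08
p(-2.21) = -0.11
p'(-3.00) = -0.04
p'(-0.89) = -0.53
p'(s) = 2*(8*s + 2)/(-4*s^2 - 2*s - 3)^2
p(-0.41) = -0.70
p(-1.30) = -0.28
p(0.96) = -0.23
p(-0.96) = -0.42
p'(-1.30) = -0.33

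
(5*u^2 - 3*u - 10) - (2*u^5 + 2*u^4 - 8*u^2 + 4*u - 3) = -2*u^5 - 2*u^4 + 13*u^2 - 7*u - 7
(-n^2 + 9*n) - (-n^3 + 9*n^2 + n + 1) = n^3 - 10*n^2 + 8*n - 1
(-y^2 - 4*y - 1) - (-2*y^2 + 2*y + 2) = y^2 - 6*y - 3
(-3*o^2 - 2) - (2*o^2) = -5*o^2 - 2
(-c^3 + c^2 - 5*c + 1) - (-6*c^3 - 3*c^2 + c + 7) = 5*c^3 + 4*c^2 - 6*c - 6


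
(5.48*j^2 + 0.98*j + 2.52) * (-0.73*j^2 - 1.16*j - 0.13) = -4.0004*j^4 - 7.0722*j^3 - 3.6888*j^2 - 3.0506*j - 0.3276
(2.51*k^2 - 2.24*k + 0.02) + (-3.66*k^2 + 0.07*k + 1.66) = -1.15*k^2 - 2.17*k + 1.68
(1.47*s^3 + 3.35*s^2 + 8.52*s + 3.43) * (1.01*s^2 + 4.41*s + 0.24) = 1.4847*s^5 + 9.8662*s^4 + 23.7315*s^3 + 41.8415*s^2 + 17.1711*s + 0.8232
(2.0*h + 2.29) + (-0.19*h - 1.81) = 1.81*h + 0.48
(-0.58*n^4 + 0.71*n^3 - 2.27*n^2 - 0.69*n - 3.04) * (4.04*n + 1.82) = -2.3432*n^5 + 1.8128*n^4 - 7.8786*n^3 - 6.919*n^2 - 13.5374*n - 5.5328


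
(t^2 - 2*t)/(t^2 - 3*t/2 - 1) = 2*t/(2*t + 1)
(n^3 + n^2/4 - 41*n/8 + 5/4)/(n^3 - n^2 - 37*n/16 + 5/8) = 2*(2*n + 5)/(4*n + 5)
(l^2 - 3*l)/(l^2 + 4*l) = (l - 3)/(l + 4)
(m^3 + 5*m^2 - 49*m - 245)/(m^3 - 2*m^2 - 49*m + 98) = (m + 5)/(m - 2)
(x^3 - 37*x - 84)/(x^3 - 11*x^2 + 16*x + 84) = (x^2 + 7*x + 12)/(x^2 - 4*x - 12)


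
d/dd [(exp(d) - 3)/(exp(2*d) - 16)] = (-2*(exp(d) - 3)*exp(d) + exp(2*d) - 16)*exp(d)/(exp(2*d) - 16)^2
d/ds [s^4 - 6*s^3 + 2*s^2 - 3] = 2*s*(2*s^2 - 9*s + 2)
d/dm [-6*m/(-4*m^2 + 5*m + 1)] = 6*(-4*m^2 - 1)/(16*m^4 - 40*m^3 + 17*m^2 + 10*m + 1)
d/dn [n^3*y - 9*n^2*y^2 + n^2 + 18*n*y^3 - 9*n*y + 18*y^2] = 3*n^2*y - 18*n*y^2 + 2*n + 18*y^3 - 9*y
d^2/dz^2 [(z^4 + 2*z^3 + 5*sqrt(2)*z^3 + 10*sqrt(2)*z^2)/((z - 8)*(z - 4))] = 2*(z^6 - 36*z^5 + 528*z^4 - 2848*z^3 + 680*sqrt(2)*z^3 - 6720*sqrt(2)*z^2 + 3840*z^2 + 6144*z + 15360*sqrt(2)*z + 10240*sqrt(2))/(z^6 - 36*z^5 + 528*z^4 - 4032*z^3 + 16896*z^2 - 36864*z + 32768)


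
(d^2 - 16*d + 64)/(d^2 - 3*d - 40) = (d - 8)/(d + 5)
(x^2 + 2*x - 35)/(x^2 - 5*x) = (x + 7)/x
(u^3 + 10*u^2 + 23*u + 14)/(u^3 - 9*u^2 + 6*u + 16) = (u^2 + 9*u + 14)/(u^2 - 10*u + 16)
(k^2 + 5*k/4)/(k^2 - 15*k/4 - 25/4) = k/(k - 5)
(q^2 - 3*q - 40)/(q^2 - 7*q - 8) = (q + 5)/(q + 1)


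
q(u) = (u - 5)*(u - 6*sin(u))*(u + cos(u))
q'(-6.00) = -164.41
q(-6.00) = -425.57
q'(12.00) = -6.13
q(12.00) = 1368.33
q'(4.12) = 4.12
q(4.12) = -28.51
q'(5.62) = 54.20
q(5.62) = 37.00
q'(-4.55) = 139.30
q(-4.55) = -471.16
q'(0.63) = 25.22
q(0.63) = 18.25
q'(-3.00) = 249.77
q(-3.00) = -68.73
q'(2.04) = -21.65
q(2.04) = 15.56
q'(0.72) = 22.07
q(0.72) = 20.39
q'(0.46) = 29.52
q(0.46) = 13.57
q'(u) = (1 - sin(u))*(u - 5)*(u - 6*sin(u)) + (1 - 6*cos(u))*(u - 5)*(u + cos(u)) + (u - 6*sin(u))*(u + cos(u))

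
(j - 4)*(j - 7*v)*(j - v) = j^3 - 8*j^2*v - 4*j^2 + 7*j*v^2 + 32*j*v - 28*v^2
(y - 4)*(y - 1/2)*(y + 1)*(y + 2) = y^4 - 3*y^3/2 - 19*y^2/2 - 3*y + 4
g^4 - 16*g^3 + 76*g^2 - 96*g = g*(g - 8)*(g - 6)*(g - 2)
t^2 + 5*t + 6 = (t + 2)*(t + 3)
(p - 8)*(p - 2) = p^2 - 10*p + 16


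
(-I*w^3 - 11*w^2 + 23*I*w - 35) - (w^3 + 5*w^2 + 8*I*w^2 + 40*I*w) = -w^3 - I*w^3 - 16*w^2 - 8*I*w^2 - 17*I*w - 35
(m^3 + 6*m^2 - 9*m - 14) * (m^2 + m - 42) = m^5 + 7*m^4 - 45*m^3 - 275*m^2 + 364*m + 588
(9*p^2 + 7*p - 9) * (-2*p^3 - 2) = -18*p^5 - 14*p^4 + 18*p^3 - 18*p^2 - 14*p + 18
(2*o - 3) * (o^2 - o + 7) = 2*o^3 - 5*o^2 + 17*o - 21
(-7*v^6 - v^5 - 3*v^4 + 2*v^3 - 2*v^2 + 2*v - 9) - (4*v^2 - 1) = -7*v^6 - v^5 - 3*v^4 + 2*v^3 - 6*v^2 + 2*v - 8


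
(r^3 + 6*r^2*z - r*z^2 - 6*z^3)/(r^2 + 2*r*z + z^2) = (r^2 + 5*r*z - 6*z^2)/(r + z)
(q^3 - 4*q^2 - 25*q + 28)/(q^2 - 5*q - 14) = (q^2 + 3*q - 4)/(q + 2)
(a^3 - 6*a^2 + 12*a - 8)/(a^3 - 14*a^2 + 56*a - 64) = (a^2 - 4*a + 4)/(a^2 - 12*a + 32)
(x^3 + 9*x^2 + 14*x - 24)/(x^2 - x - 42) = (x^2 + 3*x - 4)/(x - 7)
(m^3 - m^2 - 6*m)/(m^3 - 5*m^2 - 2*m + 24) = m/(m - 4)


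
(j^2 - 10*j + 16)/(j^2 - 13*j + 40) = (j - 2)/(j - 5)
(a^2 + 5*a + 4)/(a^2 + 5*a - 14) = (a^2 + 5*a + 4)/(a^2 + 5*a - 14)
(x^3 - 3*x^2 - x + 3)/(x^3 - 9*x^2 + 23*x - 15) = (x + 1)/(x - 5)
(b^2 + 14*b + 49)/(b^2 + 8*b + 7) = (b + 7)/(b + 1)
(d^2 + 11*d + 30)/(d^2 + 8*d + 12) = (d + 5)/(d + 2)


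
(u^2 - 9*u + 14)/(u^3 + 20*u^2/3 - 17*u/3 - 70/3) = 3*(u - 7)/(3*u^2 + 26*u + 35)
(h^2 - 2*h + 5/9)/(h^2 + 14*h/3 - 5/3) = (h - 5/3)/(h + 5)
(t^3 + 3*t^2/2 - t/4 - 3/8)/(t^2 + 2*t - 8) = (8*t^3 + 12*t^2 - 2*t - 3)/(8*(t^2 + 2*t - 8))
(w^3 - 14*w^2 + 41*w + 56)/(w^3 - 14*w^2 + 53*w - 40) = (w^2 - 6*w - 7)/(w^2 - 6*w + 5)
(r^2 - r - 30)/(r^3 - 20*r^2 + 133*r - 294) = (r + 5)/(r^2 - 14*r + 49)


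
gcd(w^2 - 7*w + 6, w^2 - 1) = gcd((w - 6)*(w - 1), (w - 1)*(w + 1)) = w - 1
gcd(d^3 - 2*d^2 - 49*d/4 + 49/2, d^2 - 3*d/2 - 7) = d - 7/2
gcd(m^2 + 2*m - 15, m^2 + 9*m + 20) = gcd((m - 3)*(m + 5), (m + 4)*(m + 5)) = m + 5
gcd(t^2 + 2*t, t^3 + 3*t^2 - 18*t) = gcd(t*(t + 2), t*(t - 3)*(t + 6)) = t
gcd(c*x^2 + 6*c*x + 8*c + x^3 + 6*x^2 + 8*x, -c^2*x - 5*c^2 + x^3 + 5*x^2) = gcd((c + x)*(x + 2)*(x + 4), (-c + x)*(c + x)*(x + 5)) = c + x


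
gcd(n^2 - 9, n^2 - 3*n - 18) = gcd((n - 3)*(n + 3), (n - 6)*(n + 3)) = n + 3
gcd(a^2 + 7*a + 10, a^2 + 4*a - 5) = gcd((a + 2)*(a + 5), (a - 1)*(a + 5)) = a + 5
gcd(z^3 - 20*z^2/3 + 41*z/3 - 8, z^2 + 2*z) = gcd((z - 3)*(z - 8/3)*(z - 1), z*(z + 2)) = 1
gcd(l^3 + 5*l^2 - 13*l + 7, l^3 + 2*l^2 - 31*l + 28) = l^2 + 6*l - 7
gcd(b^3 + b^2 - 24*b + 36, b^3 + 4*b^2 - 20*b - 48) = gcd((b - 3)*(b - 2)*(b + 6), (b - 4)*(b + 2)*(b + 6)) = b + 6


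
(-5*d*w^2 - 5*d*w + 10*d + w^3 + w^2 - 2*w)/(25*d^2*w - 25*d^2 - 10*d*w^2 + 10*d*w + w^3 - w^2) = (w + 2)/(-5*d + w)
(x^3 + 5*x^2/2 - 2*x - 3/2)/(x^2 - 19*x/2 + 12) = (2*x^3 + 5*x^2 - 4*x - 3)/(2*x^2 - 19*x + 24)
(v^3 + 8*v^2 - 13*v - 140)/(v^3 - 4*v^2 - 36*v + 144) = (v^2 + 12*v + 35)/(v^2 - 36)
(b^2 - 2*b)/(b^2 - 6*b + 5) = b*(b - 2)/(b^2 - 6*b + 5)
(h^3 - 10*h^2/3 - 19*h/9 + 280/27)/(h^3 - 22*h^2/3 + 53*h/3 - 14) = (h^2 - h - 40/9)/(h^2 - 5*h + 6)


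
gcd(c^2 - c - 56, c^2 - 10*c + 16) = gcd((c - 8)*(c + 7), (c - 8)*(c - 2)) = c - 8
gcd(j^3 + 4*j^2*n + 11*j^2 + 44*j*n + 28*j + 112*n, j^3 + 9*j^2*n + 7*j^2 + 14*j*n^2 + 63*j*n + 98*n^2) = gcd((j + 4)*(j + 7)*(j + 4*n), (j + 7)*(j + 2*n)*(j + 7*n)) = j + 7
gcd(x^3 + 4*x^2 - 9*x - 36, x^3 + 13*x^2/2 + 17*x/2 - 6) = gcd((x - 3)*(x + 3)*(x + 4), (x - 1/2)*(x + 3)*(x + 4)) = x^2 + 7*x + 12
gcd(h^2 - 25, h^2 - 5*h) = h - 5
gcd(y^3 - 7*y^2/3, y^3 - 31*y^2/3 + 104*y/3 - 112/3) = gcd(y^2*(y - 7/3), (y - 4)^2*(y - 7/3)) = y - 7/3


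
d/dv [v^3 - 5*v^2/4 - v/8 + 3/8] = 3*v^2 - 5*v/2 - 1/8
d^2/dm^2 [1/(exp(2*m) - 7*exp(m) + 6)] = ((7 - 4*exp(m))*(exp(2*m) - 7*exp(m) + 6) + 2*(2*exp(m) - 7)^2*exp(m))*exp(m)/(exp(2*m) - 7*exp(m) + 6)^3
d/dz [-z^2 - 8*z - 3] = -2*z - 8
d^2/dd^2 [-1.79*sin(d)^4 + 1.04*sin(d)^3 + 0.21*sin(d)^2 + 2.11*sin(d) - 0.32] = 28.64*sin(d)^4 - 9.36*sin(d)^3 - 22.32*sin(d)^2 + 4.13*sin(d) + 0.419999999999999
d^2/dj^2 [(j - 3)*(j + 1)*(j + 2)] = 6*j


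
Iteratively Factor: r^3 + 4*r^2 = (r)*(r^2 + 4*r) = r^2*(r + 4)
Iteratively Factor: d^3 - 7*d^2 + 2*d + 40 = (d + 2)*(d^2 - 9*d + 20) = (d - 4)*(d + 2)*(d - 5)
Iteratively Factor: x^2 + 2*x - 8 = (x - 2)*(x + 4)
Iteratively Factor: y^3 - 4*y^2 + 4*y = (y)*(y^2 - 4*y + 4) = y*(y - 2)*(y - 2)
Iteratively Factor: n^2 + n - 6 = (n + 3)*(n - 2)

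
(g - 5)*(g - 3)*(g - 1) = g^3 - 9*g^2 + 23*g - 15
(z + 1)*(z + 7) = z^2 + 8*z + 7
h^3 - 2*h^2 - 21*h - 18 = (h - 6)*(h + 1)*(h + 3)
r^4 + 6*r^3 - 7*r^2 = r^2*(r - 1)*(r + 7)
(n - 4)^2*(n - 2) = n^3 - 10*n^2 + 32*n - 32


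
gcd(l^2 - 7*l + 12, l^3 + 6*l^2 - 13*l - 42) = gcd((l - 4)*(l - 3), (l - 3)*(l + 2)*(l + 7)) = l - 3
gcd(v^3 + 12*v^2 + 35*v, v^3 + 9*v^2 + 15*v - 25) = v + 5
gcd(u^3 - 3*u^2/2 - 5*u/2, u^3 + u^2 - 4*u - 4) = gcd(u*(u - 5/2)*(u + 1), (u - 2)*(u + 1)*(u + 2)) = u + 1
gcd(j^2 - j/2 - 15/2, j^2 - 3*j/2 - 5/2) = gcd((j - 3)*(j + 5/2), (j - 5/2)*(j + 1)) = 1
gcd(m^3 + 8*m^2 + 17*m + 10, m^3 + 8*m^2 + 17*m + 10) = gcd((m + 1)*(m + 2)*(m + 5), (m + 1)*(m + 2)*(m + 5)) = m^3 + 8*m^2 + 17*m + 10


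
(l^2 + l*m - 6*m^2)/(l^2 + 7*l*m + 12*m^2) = (l - 2*m)/(l + 4*m)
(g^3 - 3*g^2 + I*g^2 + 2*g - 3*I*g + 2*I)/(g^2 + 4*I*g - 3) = (g^2 - 3*g + 2)/(g + 3*I)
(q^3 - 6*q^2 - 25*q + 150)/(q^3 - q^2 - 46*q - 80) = (q^2 - 11*q + 30)/(q^2 - 6*q - 16)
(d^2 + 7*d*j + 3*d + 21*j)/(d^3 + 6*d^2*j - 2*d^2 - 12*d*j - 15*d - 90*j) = (d + 7*j)/(d^2 + 6*d*j - 5*d - 30*j)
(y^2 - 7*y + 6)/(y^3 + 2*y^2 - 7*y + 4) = (y - 6)/(y^2 + 3*y - 4)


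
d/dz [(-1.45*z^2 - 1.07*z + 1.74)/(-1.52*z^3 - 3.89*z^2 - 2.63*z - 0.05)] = (-2.204*z^4 - 3.2528*z^3 + 7.5856*z^2 + 13.6822*z + 4.6297)/(2.3104*z^6 + 11.8256*z^5 + 23.1273*z^4 + 20.6134*z^3 + 7.3059*z^2 + 0.263*z + 0.0025)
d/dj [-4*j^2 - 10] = -8*j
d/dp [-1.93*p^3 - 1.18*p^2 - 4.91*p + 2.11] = -5.79*p^2 - 2.36*p - 4.91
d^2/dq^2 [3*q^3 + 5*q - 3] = 18*q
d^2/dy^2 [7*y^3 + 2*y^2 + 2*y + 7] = 42*y + 4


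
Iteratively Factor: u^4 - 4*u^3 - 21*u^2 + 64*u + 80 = (u - 5)*(u^3 + u^2 - 16*u - 16) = (u - 5)*(u + 1)*(u^2 - 16) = (u - 5)*(u + 1)*(u + 4)*(u - 4)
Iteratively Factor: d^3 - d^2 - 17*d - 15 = (d + 3)*(d^2 - 4*d - 5) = (d + 1)*(d + 3)*(d - 5)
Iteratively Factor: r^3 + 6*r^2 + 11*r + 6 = (r + 3)*(r^2 + 3*r + 2) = (r + 2)*(r + 3)*(r + 1)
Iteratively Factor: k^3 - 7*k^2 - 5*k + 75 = (k - 5)*(k^2 - 2*k - 15) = (k - 5)^2*(k + 3)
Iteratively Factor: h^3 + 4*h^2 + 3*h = (h + 1)*(h^2 + 3*h) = (h + 1)*(h + 3)*(h)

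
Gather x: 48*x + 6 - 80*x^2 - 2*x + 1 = -80*x^2 + 46*x + 7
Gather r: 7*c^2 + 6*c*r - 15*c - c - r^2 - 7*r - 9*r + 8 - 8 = 7*c^2 - 16*c - r^2 + r*(6*c - 16)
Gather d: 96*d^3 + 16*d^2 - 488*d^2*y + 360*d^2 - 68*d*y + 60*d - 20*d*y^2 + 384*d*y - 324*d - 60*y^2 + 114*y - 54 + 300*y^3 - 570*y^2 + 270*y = 96*d^3 + d^2*(376 - 488*y) + d*(-20*y^2 + 316*y - 264) + 300*y^3 - 630*y^2 + 384*y - 54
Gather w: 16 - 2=14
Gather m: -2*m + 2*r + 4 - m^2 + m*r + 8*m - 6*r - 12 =-m^2 + m*(r + 6) - 4*r - 8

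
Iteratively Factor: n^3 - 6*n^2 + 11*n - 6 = (n - 3)*(n^2 - 3*n + 2) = (n - 3)*(n - 1)*(n - 2)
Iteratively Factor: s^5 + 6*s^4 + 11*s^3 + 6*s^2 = (s + 2)*(s^4 + 4*s^3 + 3*s^2) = s*(s + 2)*(s^3 + 4*s^2 + 3*s) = s*(s + 2)*(s + 3)*(s^2 + s) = s*(s + 1)*(s + 2)*(s + 3)*(s)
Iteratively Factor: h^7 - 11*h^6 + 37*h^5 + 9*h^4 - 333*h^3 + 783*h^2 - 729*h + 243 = (h - 3)*(h^6 - 8*h^5 + 13*h^4 + 48*h^3 - 189*h^2 + 216*h - 81) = (h - 3)^2*(h^5 - 5*h^4 - 2*h^3 + 42*h^2 - 63*h + 27) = (h - 3)^2*(h - 1)*(h^4 - 4*h^3 - 6*h^2 + 36*h - 27) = (h - 3)^2*(h - 1)*(h + 3)*(h^3 - 7*h^2 + 15*h - 9) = (h - 3)^3*(h - 1)*(h + 3)*(h^2 - 4*h + 3) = (h - 3)^4*(h - 1)*(h + 3)*(h - 1)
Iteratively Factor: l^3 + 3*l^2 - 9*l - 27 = (l - 3)*(l^2 + 6*l + 9) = (l - 3)*(l + 3)*(l + 3)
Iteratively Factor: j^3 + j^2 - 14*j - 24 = (j + 2)*(j^2 - j - 12) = (j + 2)*(j + 3)*(j - 4)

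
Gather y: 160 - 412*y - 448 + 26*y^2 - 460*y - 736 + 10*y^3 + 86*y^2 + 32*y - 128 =10*y^3 + 112*y^2 - 840*y - 1152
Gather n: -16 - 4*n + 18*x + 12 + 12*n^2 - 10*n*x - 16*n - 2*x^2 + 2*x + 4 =12*n^2 + n*(-10*x - 20) - 2*x^2 + 20*x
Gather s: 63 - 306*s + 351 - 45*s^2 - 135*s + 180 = -45*s^2 - 441*s + 594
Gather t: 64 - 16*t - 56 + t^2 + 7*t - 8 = t^2 - 9*t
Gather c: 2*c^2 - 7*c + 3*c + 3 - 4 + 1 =2*c^2 - 4*c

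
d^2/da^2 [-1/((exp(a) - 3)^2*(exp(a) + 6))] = 9*(-exp(3*a) - 6*exp(2*a) - 21*exp(a) - 18)*exp(a)/(exp(7*a) + 6*exp(6*a) - 54*exp(5*a) - 216*exp(4*a) + 1377*exp(3*a) + 1458*exp(2*a) - 14580*exp(a) + 17496)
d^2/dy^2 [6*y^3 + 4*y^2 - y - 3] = 36*y + 8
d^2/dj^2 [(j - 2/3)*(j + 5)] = 2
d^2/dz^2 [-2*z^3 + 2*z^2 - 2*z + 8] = 4 - 12*z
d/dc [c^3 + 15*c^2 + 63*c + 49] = 3*c^2 + 30*c + 63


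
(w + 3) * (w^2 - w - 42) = w^3 + 2*w^2 - 45*w - 126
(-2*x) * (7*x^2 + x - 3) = -14*x^3 - 2*x^2 + 6*x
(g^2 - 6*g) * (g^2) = g^4 - 6*g^3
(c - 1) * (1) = c - 1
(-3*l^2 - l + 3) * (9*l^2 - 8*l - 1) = -27*l^4 + 15*l^3 + 38*l^2 - 23*l - 3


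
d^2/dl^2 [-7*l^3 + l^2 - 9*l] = 2 - 42*l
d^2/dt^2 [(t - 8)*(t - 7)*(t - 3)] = 6*t - 36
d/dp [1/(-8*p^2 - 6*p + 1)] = 2*(8*p + 3)/(8*p^2 + 6*p - 1)^2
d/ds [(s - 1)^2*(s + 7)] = (s - 1)*(3*s + 13)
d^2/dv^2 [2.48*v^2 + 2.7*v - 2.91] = 4.96000000000000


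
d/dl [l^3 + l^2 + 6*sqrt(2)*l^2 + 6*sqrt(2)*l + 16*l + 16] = 3*l^2 + 2*l + 12*sqrt(2)*l + 6*sqrt(2) + 16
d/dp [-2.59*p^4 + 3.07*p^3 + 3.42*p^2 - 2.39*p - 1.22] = -10.36*p^3 + 9.21*p^2 + 6.84*p - 2.39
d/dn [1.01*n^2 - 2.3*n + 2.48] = 2.02*n - 2.3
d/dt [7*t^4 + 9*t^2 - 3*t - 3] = 28*t^3 + 18*t - 3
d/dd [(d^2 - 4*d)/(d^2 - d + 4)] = (3*d^2 + 8*d - 16)/(d^4 - 2*d^3 + 9*d^2 - 8*d + 16)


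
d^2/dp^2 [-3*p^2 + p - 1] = -6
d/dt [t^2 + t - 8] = 2*t + 1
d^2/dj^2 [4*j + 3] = 0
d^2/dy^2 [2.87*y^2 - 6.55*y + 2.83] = 5.74000000000000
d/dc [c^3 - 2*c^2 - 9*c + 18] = 3*c^2 - 4*c - 9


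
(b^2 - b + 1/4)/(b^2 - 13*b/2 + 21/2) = (4*b^2 - 4*b + 1)/(2*(2*b^2 - 13*b + 21))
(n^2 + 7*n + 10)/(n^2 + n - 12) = (n^2 + 7*n + 10)/(n^2 + n - 12)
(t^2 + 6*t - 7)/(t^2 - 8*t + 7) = (t + 7)/(t - 7)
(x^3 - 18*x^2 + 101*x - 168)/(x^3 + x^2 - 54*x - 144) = (x^2 - 10*x + 21)/(x^2 + 9*x + 18)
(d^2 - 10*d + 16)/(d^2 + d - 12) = (d^2 - 10*d + 16)/(d^2 + d - 12)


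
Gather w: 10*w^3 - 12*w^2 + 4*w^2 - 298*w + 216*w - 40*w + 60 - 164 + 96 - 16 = 10*w^3 - 8*w^2 - 122*w - 24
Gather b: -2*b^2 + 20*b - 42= -2*b^2 + 20*b - 42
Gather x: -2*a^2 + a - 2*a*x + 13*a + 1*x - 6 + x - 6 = -2*a^2 + 14*a + x*(2 - 2*a) - 12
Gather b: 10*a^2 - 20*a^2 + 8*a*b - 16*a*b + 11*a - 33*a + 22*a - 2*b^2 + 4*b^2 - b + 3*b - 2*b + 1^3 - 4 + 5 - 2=-10*a^2 - 8*a*b + 2*b^2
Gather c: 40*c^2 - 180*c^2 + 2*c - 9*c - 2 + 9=-140*c^2 - 7*c + 7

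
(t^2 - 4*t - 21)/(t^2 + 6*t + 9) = (t - 7)/(t + 3)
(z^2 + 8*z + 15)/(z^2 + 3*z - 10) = (z + 3)/(z - 2)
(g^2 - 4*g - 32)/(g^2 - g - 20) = (g - 8)/(g - 5)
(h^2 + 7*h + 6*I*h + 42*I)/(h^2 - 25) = (h^2 + h*(7 + 6*I) + 42*I)/(h^2 - 25)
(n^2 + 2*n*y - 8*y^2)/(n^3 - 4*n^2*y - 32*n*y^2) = (-n + 2*y)/(n*(-n + 8*y))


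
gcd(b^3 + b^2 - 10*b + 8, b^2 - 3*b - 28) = b + 4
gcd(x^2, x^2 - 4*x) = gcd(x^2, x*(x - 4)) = x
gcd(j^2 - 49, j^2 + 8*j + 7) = j + 7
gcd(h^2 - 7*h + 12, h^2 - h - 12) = h - 4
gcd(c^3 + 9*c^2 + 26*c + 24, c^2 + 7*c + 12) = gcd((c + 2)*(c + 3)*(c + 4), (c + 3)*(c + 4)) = c^2 + 7*c + 12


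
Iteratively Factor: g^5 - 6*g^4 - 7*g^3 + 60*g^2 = (g - 4)*(g^4 - 2*g^3 - 15*g^2) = g*(g - 4)*(g^3 - 2*g^2 - 15*g) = g*(g - 5)*(g - 4)*(g^2 + 3*g) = g*(g - 5)*(g - 4)*(g + 3)*(g)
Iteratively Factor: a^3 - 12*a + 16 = (a + 4)*(a^2 - 4*a + 4) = (a - 2)*(a + 4)*(a - 2)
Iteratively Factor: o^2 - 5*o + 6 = (o - 2)*(o - 3)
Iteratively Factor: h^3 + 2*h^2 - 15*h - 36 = (h - 4)*(h^2 + 6*h + 9) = (h - 4)*(h + 3)*(h + 3)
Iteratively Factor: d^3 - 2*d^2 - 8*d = (d + 2)*(d^2 - 4*d) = d*(d + 2)*(d - 4)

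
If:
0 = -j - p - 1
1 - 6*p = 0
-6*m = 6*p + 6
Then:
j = -7/6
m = -7/6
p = 1/6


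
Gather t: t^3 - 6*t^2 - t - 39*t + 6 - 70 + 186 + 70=t^3 - 6*t^2 - 40*t + 192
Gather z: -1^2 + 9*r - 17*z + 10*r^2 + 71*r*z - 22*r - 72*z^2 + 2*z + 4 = 10*r^2 - 13*r - 72*z^2 + z*(71*r - 15) + 3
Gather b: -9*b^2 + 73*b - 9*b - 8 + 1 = -9*b^2 + 64*b - 7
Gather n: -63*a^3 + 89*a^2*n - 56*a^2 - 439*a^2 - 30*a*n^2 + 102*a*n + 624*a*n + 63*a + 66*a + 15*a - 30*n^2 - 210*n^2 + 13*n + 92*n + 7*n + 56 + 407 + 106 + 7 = -63*a^3 - 495*a^2 + 144*a + n^2*(-30*a - 240) + n*(89*a^2 + 726*a + 112) + 576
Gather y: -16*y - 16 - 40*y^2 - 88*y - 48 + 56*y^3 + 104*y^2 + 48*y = 56*y^3 + 64*y^2 - 56*y - 64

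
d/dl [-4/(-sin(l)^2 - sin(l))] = -(8/tan(l) + 4*cos(l)/sin(l)^2)/(sin(l) + 1)^2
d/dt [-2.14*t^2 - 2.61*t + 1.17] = -4.28*t - 2.61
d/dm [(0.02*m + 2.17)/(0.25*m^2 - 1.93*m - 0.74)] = (-0.005*m^2 - 1.085*m + 4.1733)/(0.0625*m^4 - 0.965*m^3 + 3.3549*m^2 + 2.8564*m + 0.5476)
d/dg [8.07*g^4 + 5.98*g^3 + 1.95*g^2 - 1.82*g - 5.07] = 32.28*g^3 + 17.94*g^2 + 3.9*g - 1.82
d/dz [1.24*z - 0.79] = 1.24000000000000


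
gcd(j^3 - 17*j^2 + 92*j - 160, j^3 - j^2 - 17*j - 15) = j - 5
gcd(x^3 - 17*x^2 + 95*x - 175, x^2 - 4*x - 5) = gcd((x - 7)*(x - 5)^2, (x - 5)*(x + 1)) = x - 5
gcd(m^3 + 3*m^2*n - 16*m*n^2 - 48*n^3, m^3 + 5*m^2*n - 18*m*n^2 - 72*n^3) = m^2 - m*n - 12*n^2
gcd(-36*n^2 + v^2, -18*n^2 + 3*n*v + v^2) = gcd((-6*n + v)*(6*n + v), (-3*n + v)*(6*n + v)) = 6*n + v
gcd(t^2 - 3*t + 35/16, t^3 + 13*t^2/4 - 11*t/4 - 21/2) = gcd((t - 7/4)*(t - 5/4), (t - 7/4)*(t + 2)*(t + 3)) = t - 7/4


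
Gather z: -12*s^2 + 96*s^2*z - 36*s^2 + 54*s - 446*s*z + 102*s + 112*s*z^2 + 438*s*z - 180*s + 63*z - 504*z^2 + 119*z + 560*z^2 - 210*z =-48*s^2 - 24*s + z^2*(112*s + 56) + z*(96*s^2 - 8*s - 28)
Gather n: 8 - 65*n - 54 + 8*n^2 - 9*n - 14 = 8*n^2 - 74*n - 60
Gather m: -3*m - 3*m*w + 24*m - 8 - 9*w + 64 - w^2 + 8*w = m*(21 - 3*w) - w^2 - w + 56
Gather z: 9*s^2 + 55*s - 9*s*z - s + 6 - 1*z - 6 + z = 9*s^2 - 9*s*z + 54*s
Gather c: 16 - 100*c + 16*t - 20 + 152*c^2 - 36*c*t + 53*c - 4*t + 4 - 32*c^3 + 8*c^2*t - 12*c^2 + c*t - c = -32*c^3 + c^2*(8*t + 140) + c*(-35*t - 48) + 12*t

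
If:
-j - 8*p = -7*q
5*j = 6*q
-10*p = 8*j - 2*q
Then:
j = 0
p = 0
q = 0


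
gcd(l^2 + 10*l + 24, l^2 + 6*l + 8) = l + 4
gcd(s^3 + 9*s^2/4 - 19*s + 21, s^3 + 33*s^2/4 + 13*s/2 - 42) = s^2 + 17*s/4 - 21/2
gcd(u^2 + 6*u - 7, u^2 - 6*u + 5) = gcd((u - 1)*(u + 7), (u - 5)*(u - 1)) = u - 1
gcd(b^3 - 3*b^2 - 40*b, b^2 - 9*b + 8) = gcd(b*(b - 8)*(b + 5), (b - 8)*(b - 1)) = b - 8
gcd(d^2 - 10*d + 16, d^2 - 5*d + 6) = d - 2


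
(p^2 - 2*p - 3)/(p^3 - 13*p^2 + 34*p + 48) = (p - 3)/(p^2 - 14*p + 48)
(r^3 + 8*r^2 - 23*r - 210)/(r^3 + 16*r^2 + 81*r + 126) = (r - 5)/(r + 3)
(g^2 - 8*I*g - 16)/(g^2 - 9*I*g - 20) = (g - 4*I)/(g - 5*I)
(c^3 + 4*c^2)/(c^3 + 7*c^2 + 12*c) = c/(c + 3)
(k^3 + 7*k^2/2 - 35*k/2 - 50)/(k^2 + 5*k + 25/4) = 2*(k^2 + k - 20)/(2*k + 5)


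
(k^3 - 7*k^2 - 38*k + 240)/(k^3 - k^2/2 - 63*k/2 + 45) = 2*(k - 8)/(2*k - 3)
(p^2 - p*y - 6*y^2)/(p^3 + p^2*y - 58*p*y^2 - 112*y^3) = (-p + 3*y)/(-p^2 + p*y + 56*y^2)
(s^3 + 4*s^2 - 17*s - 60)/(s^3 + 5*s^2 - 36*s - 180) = (s^2 - s - 12)/(s^2 - 36)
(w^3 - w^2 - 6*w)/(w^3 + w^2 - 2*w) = (w - 3)/(w - 1)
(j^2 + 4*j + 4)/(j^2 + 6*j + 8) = (j + 2)/(j + 4)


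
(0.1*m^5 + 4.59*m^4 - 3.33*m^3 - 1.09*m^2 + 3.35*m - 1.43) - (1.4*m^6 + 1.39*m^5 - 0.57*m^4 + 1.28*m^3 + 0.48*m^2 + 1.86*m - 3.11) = -1.4*m^6 - 1.29*m^5 + 5.16*m^4 - 4.61*m^3 - 1.57*m^2 + 1.49*m + 1.68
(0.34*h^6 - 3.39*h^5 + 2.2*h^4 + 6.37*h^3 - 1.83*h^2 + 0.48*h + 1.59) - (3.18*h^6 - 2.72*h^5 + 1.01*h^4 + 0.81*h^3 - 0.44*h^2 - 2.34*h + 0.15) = -2.84*h^6 - 0.67*h^5 + 1.19*h^4 + 5.56*h^3 - 1.39*h^2 + 2.82*h + 1.44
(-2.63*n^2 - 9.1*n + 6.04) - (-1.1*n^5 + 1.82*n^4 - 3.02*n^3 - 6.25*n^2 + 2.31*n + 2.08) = 1.1*n^5 - 1.82*n^4 + 3.02*n^3 + 3.62*n^2 - 11.41*n + 3.96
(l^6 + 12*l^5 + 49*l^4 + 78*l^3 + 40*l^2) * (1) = l^6 + 12*l^5 + 49*l^4 + 78*l^3 + 40*l^2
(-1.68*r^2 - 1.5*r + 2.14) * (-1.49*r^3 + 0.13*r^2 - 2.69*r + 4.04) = 2.5032*r^5 + 2.0166*r^4 + 1.1356*r^3 - 2.474*r^2 - 11.8166*r + 8.6456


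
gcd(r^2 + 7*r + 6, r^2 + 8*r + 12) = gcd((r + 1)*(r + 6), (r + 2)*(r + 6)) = r + 6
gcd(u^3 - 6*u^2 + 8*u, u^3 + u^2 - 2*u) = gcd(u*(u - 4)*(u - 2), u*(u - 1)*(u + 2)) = u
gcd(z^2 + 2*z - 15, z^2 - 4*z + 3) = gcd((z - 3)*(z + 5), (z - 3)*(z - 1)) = z - 3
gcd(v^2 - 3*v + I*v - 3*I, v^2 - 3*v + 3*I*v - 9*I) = v - 3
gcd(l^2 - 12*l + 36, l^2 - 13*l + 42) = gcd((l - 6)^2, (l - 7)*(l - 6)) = l - 6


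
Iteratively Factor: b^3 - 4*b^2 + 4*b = (b)*(b^2 - 4*b + 4) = b*(b - 2)*(b - 2)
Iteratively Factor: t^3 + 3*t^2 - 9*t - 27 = (t + 3)*(t^2 - 9) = (t + 3)^2*(t - 3)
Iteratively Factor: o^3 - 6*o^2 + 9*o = (o - 3)*(o^2 - 3*o) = o*(o - 3)*(o - 3)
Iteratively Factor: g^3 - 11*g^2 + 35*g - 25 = (g - 1)*(g^2 - 10*g + 25) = (g - 5)*(g - 1)*(g - 5)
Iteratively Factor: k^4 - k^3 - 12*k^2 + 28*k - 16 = (k - 2)*(k^3 + k^2 - 10*k + 8) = (k - 2)^2*(k^2 + 3*k - 4) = (k - 2)^2*(k + 4)*(k - 1)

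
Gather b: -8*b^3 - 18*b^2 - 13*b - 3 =-8*b^3 - 18*b^2 - 13*b - 3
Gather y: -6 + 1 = -5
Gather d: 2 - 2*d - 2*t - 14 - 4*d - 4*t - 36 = -6*d - 6*t - 48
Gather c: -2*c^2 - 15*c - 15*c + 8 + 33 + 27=-2*c^2 - 30*c + 68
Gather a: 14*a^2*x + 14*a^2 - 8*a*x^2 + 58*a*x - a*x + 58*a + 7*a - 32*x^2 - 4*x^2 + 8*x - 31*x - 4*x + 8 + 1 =a^2*(14*x + 14) + a*(-8*x^2 + 57*x + 65) - 36*x^2 - 27*x + 9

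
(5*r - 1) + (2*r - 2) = 7*r - 3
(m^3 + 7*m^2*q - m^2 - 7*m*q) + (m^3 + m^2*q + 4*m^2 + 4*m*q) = 2*m^3 + 8*m^2*q + 3*m^2 - 3*m*q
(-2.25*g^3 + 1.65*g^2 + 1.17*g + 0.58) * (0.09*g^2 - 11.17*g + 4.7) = -0.2025*g^5 + 25.281*g^4 - 28.9002*g^3 - 5.2617*g^2 - 0.9796*g + 2.726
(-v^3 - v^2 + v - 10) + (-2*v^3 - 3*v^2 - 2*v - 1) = -3*v^3 - 4*v^2 - v - 11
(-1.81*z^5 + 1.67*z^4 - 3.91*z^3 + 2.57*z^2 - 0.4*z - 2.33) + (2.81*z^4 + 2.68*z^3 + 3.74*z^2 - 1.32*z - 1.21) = -1.81*z^5 + 4.48*z^4 - 1.23*z^3 + 6.31*z^2 - 1.72*z - 3.54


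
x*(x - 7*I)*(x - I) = x^3 - 8*I*x^2 - 7*x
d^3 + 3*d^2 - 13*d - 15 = (d - 3)*(d + 1)*(d + 5)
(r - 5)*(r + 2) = r^2 - 3*r - 10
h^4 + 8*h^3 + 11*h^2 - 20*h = h*(h - 1)*(h + 4)*(h + 5)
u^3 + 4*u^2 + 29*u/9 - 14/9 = (u - 1/3)*(u + 2)*(u + 7/3)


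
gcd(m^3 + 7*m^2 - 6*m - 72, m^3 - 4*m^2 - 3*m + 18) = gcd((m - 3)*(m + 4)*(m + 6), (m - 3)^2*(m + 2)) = m - 3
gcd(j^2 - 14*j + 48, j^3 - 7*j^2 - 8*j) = j - 8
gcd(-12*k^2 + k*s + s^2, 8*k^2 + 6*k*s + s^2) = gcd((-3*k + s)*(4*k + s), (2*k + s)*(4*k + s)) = 4*k + s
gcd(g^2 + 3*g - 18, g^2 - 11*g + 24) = g - 3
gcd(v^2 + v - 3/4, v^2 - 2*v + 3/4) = v - 1/2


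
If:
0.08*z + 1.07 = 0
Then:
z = -13.38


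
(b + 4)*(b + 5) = b^2 + 9*b + 20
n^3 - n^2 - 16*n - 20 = (n - 5)*(n + 2)^2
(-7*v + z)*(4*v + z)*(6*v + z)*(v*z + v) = -168*v^4*z - 168*v^4 - 46*v^3*z^2 - 46*v^3*z + 3*v^2*z^3 + 3*v^2*z^2 + v*z^4 + v*z^3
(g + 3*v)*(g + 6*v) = g^2 + 9*g*v + 18*v^2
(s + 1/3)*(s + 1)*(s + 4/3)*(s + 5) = s^4 + 23*s^3/3 + 139*s^2/9 + 11*s + 20/9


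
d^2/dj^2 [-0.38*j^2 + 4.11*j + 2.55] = -0.760000000000000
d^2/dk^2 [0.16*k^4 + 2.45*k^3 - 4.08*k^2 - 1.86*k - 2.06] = 1.92*k^2 + 14.7*k - 8.16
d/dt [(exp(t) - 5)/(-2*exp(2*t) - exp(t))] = (2*exp(2*t) - 20*exp(t) - 5)*exp(-t)/(4*exp(2*t) + 4*exp(t) + 1)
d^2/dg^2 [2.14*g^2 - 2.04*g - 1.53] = 4.28000000000000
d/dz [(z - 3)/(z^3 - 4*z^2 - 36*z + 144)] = (z^3 - 4*z^2 - 36*z + (z - 3)*(-3*z^2 + 8*z + 36) + 144)/(z^3 - 4*z^2 - 36*z + 144)^2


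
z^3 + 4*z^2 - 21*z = z*(z - 3)*(z + 7)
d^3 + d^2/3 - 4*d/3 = d*(d - 1)*(d + 4/3)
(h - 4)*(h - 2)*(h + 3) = h^3 - 3*h^2 - 10*h + 24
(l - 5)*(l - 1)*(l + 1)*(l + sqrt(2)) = l^4 - 5*l^3 + sqrt(2)*l^3 - 5*sqrt(2)*l^2 - l^2 - sqrt(2)*l + 5*l + 5*sqrt(2)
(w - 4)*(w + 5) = w^2 + w - 20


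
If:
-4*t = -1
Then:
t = 1/4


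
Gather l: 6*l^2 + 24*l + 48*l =6*l^2 + 72*l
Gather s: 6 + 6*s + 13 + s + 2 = 7*s + 21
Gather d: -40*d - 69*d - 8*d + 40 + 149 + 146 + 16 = 351 - 117*d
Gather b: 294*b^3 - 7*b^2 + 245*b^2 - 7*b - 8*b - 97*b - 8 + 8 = 294*b^3 + 238*b^2 - 112*b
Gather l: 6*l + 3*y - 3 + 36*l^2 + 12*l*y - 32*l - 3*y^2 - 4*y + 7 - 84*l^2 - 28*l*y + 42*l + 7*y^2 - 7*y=-48*l^2 + l*(16 - 16*y) + 4*y^2 - 8*y + 4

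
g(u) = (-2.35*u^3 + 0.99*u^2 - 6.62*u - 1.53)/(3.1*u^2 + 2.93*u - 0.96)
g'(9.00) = -0.72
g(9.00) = -6.13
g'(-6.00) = -0.63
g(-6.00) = 6.25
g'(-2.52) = 0.86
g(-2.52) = 5.21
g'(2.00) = -0.27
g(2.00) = -1.71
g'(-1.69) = 10.55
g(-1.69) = 8.10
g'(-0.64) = 8.46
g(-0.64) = -2.38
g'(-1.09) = 207.67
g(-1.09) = -21.05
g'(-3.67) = -0.28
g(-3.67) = 5.07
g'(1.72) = -0.12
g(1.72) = -1.66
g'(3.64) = -0.58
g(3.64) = -2.48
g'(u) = (-6.2*u - 2.93)*(-2.35*u^3 + 0.99*u^2 - 6.62*u - 1.53)/(3.1*u^2 + 2.93*u - 0.96)^2 + (-7.05*u^2 + 1.98*u - 6.62)/(3.1*u^2 + 2.93*u - 0.96)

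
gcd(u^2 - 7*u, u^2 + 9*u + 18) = 1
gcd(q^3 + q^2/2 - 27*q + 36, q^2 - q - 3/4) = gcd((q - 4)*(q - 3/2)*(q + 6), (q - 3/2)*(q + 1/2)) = q - 3/2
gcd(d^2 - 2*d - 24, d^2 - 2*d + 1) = 1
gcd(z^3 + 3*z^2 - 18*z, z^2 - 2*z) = z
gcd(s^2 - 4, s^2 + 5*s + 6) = s + 2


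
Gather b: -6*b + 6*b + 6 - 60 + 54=0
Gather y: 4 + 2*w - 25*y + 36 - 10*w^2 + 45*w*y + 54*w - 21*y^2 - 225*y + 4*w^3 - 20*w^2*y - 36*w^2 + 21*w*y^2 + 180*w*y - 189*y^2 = 4*w^3 - 46*w^2 + 56*w + y^2*(21*w - 210) + y*(-20*w^2 + 225*w - 250) + 40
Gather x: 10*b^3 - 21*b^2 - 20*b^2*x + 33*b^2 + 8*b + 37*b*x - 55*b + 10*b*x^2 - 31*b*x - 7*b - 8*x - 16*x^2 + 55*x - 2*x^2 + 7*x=10*b^3 + 12*b^2 - 54*b + x^2*(10*b - 18) + x*(-20*b^2 + 6*b + 54)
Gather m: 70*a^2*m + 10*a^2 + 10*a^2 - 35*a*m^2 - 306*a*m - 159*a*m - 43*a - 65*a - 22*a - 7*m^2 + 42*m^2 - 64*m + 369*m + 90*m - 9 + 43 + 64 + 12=20*a^2 - 130*a + m^2*(35 - 35*a) + m*(70*a^2 - 465*a + 395) + 110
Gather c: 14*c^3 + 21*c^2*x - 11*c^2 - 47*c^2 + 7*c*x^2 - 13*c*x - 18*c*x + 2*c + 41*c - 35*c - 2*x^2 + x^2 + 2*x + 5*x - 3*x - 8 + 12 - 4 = 14*c^3 + c^2*(21*x - 58) + c*(7*x^2 - 31*x + 8) - x^2 + 4*x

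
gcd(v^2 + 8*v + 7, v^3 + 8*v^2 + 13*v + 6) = v + 1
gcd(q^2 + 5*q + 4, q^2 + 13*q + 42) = 1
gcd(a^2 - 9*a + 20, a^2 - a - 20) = a - 5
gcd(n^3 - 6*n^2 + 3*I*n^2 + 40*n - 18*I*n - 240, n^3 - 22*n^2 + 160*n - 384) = n - 6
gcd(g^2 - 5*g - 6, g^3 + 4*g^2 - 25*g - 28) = g + 1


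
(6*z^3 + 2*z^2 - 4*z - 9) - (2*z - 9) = 6*z^3 + 2*z^2 - 6*z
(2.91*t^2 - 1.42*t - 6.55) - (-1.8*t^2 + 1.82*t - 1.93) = 4.71*t^2 - 3.24*t - 4.62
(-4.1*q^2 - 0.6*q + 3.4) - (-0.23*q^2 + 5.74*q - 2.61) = -3.87*q^2 - 6.34*q + 6.01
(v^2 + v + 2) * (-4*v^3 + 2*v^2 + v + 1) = -4*v^5 - 2*v^4 - 5*v^3 + 6*v^2 + 3*v + 2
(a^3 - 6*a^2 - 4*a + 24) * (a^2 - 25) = a^5 - 6*a^4 - 29*a^3 + 174*a^2 + 100*a - 600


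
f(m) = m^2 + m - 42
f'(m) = 2*m + 1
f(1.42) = -38.56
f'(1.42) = 3.84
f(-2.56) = -38.01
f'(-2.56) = -4.12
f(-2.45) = -38.45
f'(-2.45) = -3.90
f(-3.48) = -33.37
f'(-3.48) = -5.96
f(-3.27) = -34.58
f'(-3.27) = -5.54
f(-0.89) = -42.10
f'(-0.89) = -0.78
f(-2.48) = -38.33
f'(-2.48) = -3.96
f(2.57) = -32.83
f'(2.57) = 6.14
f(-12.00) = 90.00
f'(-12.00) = -23.00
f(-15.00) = 168.00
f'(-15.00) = -29.00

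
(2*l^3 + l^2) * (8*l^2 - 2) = 16*l^5 + 8*l^4 - 4*l^3 - 2*l^2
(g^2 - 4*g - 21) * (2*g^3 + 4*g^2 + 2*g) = 2*g^5 - 4*g^4 - 56*g^3 - 92*g^2 - 42*g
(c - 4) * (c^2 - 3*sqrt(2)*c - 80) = c^3 - 3*sqrt(2)*c^2 - 4*c^2 - 80*c + 12*sqrt(2)*c + 320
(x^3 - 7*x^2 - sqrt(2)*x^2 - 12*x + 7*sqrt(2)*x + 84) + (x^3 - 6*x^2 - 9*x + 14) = 2*x^3 - 13*x^2 - sqrt(2)*x^2 - 21*x + 7*sqrt(2)*x + 98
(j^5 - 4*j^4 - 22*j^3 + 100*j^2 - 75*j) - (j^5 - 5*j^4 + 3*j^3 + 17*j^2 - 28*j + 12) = j^4 - 25*j^3 + 83*j^2 - 47*j - 12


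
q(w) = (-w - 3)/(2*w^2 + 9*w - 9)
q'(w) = (-4*w - 9)*(-w - 3)/(2*w^2 + 9*w - 9)^2 - 1/(2*w^2 + 9*w - 9)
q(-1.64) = 0.07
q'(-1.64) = 0.06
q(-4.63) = -0.21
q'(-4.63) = 0.38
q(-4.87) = -0.35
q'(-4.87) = 0.86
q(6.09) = -0.08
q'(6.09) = 0.01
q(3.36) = -0.15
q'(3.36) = 0.05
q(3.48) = -0.14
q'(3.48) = 0.05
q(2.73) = -0.19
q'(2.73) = 0.09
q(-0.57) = 0.18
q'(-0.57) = 0.16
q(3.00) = -0.17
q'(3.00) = 0.07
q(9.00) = -0.05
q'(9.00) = 0.01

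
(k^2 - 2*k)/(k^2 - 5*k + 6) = k/(k - 3)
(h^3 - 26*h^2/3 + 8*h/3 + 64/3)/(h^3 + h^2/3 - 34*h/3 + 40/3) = (3*h^2 - 20*h - 32)/(3*h^2 + 7*h - 20)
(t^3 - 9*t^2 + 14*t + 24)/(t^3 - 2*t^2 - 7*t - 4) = (t - 6)/(t + 1)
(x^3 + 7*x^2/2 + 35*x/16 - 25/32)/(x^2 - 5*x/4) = (32*x^3 + 112*x^2 + 70*x - 25)/(8*x*(4*x - 5))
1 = 1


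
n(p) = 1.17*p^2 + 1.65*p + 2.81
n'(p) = 2.34*p + 1.65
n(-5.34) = 27.36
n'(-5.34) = -10.85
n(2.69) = 15.71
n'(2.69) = 7.94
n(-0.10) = 2.66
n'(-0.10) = 1.42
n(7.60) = 82.93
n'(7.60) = 19.43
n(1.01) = 5.67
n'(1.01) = 4.01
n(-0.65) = 2.23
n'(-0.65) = 0.13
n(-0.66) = 2.23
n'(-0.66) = 0.11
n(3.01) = 18.38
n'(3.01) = 8.69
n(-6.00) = 35.03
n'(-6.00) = -12.39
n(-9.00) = 82.73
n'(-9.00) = -19.41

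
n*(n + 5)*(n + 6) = n^3 + 11*n^2 + 30*n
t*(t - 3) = t^2 - 3*t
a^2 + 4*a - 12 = (a - 2)*(a + 6)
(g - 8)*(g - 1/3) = g^2 - 25*g/3 + 8/3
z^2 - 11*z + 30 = (z - 6)*(z - 5)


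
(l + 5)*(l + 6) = l^2 + 11*l + 30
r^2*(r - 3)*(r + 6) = r^4 + 3*r^3 - 18*r^2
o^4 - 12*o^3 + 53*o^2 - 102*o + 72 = (o - 4)*(o - 3)^2*(o - 2)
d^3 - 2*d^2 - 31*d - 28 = (d - 7)*(d + 1)*(d + 4)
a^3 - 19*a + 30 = (a - 3)*(a - 2)*(a + 5)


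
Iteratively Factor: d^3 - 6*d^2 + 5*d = (d - 1)*(d^2 - 5*d) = (d - 5)*(d - 1)*(d)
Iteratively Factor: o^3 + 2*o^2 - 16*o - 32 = (o - 4)*(o^2 + 6*o + 8) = (o - 4)*(o + 2)*(o + 4)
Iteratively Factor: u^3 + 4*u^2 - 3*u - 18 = (u + 3)*(u^2 + u - 6) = (u - 2)*(u + 3)*(u + 3)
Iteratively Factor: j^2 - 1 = (j + 1)*(j - 1)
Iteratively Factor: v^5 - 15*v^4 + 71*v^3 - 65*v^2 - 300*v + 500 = (v - 5)*(v^4 - 10*v^3 + 21*v^2 + 40*v - 100) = (v - 5)^2*(v^3 - 5*v^2 - 4*v + 20) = (v - 5)^2*(v + 2)*(v^2 - 7*v + 10) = (v - 5)^2*(v - 2)*(v + 2)*(v - 5)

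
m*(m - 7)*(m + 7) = m^3 - 49*m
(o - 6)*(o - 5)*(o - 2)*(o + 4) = o^4 - 9*o^3 + 148*o - 240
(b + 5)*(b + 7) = b^2 + 12*b + 35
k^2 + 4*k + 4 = (k + 2)^2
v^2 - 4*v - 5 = (v - 5)*(v + 1)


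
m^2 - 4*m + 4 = (m - 2)^2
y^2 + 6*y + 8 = (y + 2)*(y + 4)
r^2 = r^2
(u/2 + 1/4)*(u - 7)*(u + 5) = u^3/2 - 3*u^2/4 - 18*u - 35/4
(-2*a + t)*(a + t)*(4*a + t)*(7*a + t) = -56*a^4 - 50*a^3*t + 15*a^2*t^2 + 10*a*t^3 + t^4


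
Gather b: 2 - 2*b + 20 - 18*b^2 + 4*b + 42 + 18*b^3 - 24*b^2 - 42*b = 18*b^3 - 42*b^2 - 40*b + 64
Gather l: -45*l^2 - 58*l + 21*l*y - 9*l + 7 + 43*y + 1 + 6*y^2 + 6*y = -45*l^2 + l*(21*y - 67) + 6*y^2 + 49*y + 8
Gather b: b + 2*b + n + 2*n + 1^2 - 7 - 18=3*b + 3*n - 24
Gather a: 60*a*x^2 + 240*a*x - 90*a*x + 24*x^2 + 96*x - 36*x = a*(60*x^2 + 150*x) + 24*x^2 + 60*x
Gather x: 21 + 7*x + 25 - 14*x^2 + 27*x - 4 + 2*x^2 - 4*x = -12*x^2 + 30*x + 42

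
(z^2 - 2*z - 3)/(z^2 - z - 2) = (z - 3)/(z - 2)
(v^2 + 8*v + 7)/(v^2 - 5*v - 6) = (v + 7)/(v - 6)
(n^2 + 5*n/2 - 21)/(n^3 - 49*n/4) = 2*(n + 6)/(n*(2*n + 7))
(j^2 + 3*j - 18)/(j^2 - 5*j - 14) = (-j^2 - 3*j + 18)/(-j^2 + 5*j + 14)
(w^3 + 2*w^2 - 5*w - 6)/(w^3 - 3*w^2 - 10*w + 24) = (w + 1)/(w - 4)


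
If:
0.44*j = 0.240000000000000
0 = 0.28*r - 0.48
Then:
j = 0.55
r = 1.71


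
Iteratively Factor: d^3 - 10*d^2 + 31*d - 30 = (d - 3)*(d^2 - 7*d + 10) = (d - 3)*(d - 2)*(d - 5)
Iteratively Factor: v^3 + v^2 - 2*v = (v - 1)*(v^2 + 2*v) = v*(v - 1)*(v + 2)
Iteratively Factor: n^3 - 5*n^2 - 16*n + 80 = (n - 4)*(n^2 - n - 20) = (n - 5)*(n - 4)*(n + 4)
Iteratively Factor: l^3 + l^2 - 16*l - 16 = (l + 1)*(l^2 - 16) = (l + 1)*(l + 4)*(l - 4)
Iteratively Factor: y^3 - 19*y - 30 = (y + 3)*(y^2 - 3*y - 10) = (y - 5)*(y + 3)*(y + 2)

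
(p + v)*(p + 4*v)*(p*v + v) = p^3*v + 5*p^2*v^2 + p^2*v + 4*p*v^3 + 5*p*v^2 + 4*v^3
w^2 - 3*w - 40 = (w - 8)*(w + 5)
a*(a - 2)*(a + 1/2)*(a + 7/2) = a^4 + 2*a^3 - 25*a^2/4 - 7*a/2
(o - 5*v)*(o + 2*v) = o^2 - 3*o*v - 10*v^2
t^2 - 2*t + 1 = (t - 1)^2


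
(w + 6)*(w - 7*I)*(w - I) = w^3 + 6*w^2 - 8*I*w^2 - 7*w - 48*I*w - 42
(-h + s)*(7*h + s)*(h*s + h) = -7*h^3*s - 7*h^3 + 6*h^2*s^2 + 6*h^2*s + h*s^3 + h*s^2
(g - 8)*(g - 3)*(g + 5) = g^3 - 6*g^2 - 31*g + 120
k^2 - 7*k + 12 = (k - 4)*(k - 3)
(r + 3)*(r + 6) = r^2 + 9*r + 18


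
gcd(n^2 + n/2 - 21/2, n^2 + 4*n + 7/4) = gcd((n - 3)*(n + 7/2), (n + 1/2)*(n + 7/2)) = n + 7/2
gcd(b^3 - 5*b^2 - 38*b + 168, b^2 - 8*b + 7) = b - 7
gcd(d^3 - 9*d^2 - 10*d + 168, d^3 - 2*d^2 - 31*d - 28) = d^2 - 3*d - 28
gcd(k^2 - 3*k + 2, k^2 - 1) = k - 1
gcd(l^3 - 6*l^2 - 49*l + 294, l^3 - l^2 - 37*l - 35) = l - 7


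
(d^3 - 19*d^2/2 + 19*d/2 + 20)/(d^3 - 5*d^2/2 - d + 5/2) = (d - 8)/(d - 1)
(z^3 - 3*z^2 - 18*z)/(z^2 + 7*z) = (z^2 - 3*z - 18)/(z + 7)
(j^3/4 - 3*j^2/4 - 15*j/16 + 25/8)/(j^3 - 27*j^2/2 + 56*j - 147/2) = (4*j^3 - 12*j^2 - 15*j + 50)/(8*(2*j^3 - 27*j^2 + 112*j - 147))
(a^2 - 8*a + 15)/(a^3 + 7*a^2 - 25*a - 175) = (a - 3)/(a^2 + 12*a + 35)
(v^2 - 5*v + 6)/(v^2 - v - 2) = (v - 3)/(v + 1)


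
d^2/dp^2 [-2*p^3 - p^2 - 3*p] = -12*p - 2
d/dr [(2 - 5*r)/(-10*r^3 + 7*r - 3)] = (50*r^3 - 35*r - (5*r - 2)*(30*r^2 - 7) + 15)/(10*r^3 - 7*r + 3)^2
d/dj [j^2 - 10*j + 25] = 2*j - 10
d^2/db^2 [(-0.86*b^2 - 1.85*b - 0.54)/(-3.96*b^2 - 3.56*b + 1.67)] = (1.4210854715202e-14*b^4 + 33.774048*b^3 + 84.932496*b^2 + 119.082744*b + 47.623892)/(62.099136*b^6 + 167.479488*b^5 + 71.997552*b^4 - 96.139936*b^3 - 30.362604*b^2 + 29.785452*b - 4.657463)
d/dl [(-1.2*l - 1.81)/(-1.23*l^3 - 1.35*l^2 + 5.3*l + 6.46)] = (-2.952*l^3 - 8.2989*l^2 - 4.887*l + 1.841)/(1.5129*l^6 + 3.321*l^5 - 11.2155*l^4 - 30.2016*l^3 + 10.648*l^2 + 68.476*l + 41.7316)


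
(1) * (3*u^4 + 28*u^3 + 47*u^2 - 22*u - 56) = 3*u^4 + 28*u^3 + 47*u^2 - 22*u - 56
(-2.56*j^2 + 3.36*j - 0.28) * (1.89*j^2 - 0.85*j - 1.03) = -4.8384*j^4 + 8.5264*j^3 - 0.7484*j^2 - 3.2228*j + 0.2884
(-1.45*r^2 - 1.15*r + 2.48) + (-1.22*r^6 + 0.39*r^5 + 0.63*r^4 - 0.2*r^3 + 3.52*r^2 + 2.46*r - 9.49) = -1.22*r^6 + 0.39*r^5 + 0.63*r^4 - 0.2*r^3 + 2.07*r^2 + 1.31*r - 7.01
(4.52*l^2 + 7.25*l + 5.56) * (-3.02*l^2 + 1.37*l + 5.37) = -13.6504*l^4 - 15.7026*l^3 + 17.4137*l^2 + 46.5497*l + 29.8572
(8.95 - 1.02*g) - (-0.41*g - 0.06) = 9.01 - 0.61*g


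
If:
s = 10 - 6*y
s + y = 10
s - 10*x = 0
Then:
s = 10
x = 1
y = 0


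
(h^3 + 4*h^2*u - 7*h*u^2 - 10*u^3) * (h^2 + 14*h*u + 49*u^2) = h^5 + 18*h^4*u + 98*h^3*u^2 + 88*h^2*u^3 - 483*h*u^4 - 490*u^5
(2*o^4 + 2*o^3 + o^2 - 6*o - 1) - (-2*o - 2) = 2*o^4 + 2*o^3 + o^2 - 4*o + 1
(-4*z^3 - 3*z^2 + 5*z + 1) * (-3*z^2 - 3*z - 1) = 12*z^5 + 21*z^4 - 2*z^3 - 15*z^2 - 8*z - 1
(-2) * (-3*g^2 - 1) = 6*g^2 + 2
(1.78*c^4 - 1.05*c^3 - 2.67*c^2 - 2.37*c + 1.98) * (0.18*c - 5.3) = 0.3204*c^5 - 9.623*c^4 + 5.0844*c^3 + 13.7244*c^2 + 12.9174*c - 10.494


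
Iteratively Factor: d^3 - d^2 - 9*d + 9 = (d + 3)*(d^2 - 4*d + 3) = (d - 1)*(d + 3)*(d - 3)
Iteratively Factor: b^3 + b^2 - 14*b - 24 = (b + 2)*(b^2 - b - 12) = (b - 4)*(b + 2)*(b + 3)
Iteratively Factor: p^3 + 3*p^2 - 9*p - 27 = (p + 3)*(p^2 - 9) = (p - 3)*(p + 3)*(p + 3)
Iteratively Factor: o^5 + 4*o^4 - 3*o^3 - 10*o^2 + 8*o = (o - 1)*(o^4 + 5*o^3 + 2*o^2 - 8*o) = (o - 1)*(o + 2)*(o^3 + 3*o^2 - 4*o) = (o - 1)*(o + 2)*(o + 4)*(o^2 - o) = o*(o - 1)*(o + 2)*(o + 4)*(o - 1)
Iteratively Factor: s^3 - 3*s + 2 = (s - 1)*(s^2 + s - 2) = (s - 1)^2*(s + 2)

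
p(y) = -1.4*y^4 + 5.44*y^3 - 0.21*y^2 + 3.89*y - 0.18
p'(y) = -5.6*y^3 + 16.32*y^2 - 0.42*y + 3.89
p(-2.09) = -85.60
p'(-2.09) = 127.18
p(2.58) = 39.85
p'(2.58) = 15.27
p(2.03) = 28.58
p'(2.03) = 23.44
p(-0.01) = -0.22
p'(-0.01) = 3.90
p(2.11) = 30.45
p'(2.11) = 23.06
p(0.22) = 0.72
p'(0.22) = 4.53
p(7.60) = -2265.42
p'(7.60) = -1514.92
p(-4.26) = -902.19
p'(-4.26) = 734.78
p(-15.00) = -89340.78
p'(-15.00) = 22582.19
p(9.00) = -5201.82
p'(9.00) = -2760.37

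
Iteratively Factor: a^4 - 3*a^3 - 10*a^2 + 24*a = (a + 3)*(a^3 - 6*a^2 + 8*a) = a*(a + 3)*(a^2 - 6*a + 8) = a*(a - 4)*(a + 3)*(a - 2)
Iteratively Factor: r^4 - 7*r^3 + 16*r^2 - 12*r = (r - 3)*(r^3 - 4*r^2 + 4*r) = (r - 3)*(r - 2)*(r^2 - 2*r) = r*(r - 3)*(r - 2)*(r - 2)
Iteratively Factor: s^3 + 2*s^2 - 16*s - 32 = (s - 4)*(s^2 + 6*s + 8) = (s - 4)*(s + 4)*(s + 2)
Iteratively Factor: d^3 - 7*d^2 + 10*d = (d - 2)*(d^2 - 5*d) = d*(d - 2)*(d - 5)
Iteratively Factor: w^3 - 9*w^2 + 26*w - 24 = (w - 2)*(w^2 - 7*w + 12) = (w - 4)*(w - 2)*(w - 3)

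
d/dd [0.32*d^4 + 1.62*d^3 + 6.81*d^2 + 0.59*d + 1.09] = 1.28*d^3 + 4.86*d^2 + 13.62*d + 0.59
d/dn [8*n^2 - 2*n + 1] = 16*n - 2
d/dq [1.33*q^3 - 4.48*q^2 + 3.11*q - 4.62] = 3.99*q^2 - 8.96*q + 3.11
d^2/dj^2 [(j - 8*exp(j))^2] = -16*j*exp(j) + 256*exp(2*j) - 32*exp(j) + 2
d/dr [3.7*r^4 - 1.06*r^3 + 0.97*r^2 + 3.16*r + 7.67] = 14.8*r^3 - 3.18*r^2 + 1.94*r + 3.16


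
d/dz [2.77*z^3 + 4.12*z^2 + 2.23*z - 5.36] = 8.31*z^2 + 8.24*z + 2.23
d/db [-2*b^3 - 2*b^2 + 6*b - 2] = -6*b^2 - 4*b + 6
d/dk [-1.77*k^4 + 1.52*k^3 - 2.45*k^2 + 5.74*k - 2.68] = -7.08*k^3 + 4.56*k^2 - 4.9*k + 5.74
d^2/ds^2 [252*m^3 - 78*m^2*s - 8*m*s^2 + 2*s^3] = -16*m + 12*s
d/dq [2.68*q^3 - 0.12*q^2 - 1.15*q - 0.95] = 8.04*q^2 - 0.24*q - 1.15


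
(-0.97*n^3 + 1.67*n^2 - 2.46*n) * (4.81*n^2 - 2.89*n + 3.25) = -4.6657*n^5 + 10.836*n^4 - 19.8114*n^3 + 12.5369*n^2 - 7.995*n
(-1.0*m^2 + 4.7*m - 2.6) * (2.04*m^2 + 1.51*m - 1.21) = -2.04*m^4 + 8.078*m^3 + 3.003*m^2 - 9.613*m + 3.146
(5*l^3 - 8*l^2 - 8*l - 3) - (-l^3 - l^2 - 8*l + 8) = 6*l^3 - 7*l^2 - 11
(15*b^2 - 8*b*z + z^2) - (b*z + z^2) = 15*b^2 - 9*b*z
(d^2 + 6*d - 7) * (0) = 0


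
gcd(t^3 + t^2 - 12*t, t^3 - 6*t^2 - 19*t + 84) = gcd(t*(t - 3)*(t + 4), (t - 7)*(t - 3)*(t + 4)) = t^2 + t - 12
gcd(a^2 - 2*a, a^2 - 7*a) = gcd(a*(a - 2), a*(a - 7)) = a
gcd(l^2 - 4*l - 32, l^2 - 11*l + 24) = l - 8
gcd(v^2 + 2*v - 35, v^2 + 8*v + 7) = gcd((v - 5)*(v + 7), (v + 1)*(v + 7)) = v + 7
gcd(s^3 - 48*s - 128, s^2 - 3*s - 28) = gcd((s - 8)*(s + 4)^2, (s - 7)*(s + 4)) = s + 4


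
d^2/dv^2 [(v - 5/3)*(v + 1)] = 2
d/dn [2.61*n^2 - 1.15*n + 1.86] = 5.22*n - 1.15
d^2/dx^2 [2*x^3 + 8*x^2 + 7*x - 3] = 12*x + 16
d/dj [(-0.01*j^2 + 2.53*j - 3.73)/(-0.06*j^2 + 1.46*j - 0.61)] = (0.1372*j^2 - 0.4354*j + 3.9025)/(0.0036*j^4 - 0.1752*j^3 + 2.2048*j^2 - 1.7812*j + 0.3721)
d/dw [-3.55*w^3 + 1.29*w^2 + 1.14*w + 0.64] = -10.65*w^2 + 2.58*w + 1.14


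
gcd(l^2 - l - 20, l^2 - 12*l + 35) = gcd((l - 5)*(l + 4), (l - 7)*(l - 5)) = l - 5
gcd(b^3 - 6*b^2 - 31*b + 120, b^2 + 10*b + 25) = b + 5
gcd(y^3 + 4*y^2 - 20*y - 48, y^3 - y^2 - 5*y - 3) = 1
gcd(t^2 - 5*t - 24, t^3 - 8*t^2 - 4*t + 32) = t - 8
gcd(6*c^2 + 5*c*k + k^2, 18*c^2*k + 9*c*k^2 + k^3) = 3*c + k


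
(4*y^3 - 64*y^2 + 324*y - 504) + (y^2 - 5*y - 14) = 4*y^3 - 63*y^2 + 319*y - 518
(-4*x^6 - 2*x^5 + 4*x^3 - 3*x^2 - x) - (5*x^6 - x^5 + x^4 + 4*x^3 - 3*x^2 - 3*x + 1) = -9*x^6 - x^5 - x^4 + 2*x - 1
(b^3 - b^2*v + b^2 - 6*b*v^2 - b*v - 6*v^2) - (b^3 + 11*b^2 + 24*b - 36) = -b^2*v - 10*b^2 - 6*b*v^2 - b*v - 24*b - 6*v^2 + 36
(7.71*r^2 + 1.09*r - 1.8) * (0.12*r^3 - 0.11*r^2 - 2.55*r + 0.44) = 0.9252*r^5 - 0.7173*r^4 - 19.9964*r^3 + 0.8109*r^2 + 5.0696*r - 0.792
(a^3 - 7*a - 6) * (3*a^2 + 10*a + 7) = 3*a^5 + 10*a^4 - 14*a^3 - 88*a^2 - 109*a - 42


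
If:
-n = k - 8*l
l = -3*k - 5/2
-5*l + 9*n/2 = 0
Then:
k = -31/39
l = -3/26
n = -5/39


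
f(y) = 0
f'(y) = 0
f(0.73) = 0.00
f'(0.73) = 0.00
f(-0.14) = 0.00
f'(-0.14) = 0.00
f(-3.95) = 0.00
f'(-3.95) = 0.00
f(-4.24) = 0.00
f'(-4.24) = 0.00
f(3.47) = 0.00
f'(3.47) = 0.00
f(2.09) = 0.00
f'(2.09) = 0.00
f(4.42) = 0.00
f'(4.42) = 0.00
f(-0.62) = 0.00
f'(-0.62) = 0.00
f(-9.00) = 0.00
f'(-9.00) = 0.00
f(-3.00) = 0.00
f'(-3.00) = 0.00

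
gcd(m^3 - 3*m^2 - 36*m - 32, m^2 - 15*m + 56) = m - 8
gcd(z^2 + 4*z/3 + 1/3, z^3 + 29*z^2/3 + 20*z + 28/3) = 1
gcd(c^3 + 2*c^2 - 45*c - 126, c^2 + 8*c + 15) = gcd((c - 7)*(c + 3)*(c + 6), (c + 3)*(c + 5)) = c + 3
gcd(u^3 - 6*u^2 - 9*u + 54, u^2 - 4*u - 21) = u + 3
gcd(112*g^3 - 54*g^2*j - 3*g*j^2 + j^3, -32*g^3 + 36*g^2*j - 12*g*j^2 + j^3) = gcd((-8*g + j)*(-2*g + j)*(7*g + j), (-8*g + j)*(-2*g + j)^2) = 16*g^2 - 10*g*j + j^2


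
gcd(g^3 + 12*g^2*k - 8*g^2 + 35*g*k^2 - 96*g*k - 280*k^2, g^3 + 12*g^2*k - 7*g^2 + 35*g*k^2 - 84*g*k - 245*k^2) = g^2 + 12*g*k + 35*k^2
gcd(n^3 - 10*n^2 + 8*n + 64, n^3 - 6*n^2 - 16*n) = n^2 - 6*n - 16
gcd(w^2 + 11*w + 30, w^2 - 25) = w + 5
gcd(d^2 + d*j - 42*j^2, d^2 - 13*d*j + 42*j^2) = d - 6*j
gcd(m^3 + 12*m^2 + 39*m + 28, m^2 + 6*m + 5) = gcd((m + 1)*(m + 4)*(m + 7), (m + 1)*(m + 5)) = m + 1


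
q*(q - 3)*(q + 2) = q^3 - q^2 - 6*q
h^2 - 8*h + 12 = (h - 6)*(h - 2)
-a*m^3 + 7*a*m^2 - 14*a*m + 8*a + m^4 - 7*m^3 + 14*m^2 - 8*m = (-a + m)*(m - 4)*(m - 2)*(m - 1)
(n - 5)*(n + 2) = n^2 - 3*n - 10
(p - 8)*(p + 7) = p^2 - p - 56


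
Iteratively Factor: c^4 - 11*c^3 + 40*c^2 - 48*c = (c - 4)*(c^3 - 7*c^2 + 12*c) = (c - 4)*(c - 3)*(c^2 - 4*c) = (c - 4)^2*(c - 3)*(c)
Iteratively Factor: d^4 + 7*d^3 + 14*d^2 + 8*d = (d + 2)*(d^3 + 5*d^2 + 4*d) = (d + 1)*(d + 2)*(d^2 + 4*d) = (d + 1)*(d + 2)*(d + 4)*(d)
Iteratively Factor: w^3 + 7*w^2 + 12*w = (w + 3)*(w^2 + 4*w) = w*(w + 3)*(w + 4)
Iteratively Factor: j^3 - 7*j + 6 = (j - 2)*(j^2 + 2*j - 3) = (j - 2)*(j - 1)*(j + 3)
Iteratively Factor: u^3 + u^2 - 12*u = (u + 4)*(u^2 - 3*u) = u*(u + 4)*(u - 3)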